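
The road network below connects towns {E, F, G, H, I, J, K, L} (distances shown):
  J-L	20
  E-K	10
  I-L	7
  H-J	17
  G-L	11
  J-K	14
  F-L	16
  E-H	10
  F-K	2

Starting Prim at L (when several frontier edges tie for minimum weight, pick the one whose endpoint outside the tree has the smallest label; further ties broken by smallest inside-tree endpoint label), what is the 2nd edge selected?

G-L

Grow the tree from L using Prim:
Step 1: cheapest edge leaving the tree is I-L (7); add I.
Step 2: cheapest edge leaving the tree is G-L (11); add G.
Step 3: cheapest edge leaving the tree is F-L (16); add F.
Step 4: cheapest edge leaving the tree is F-K (2); add K.
Step 5: cheapest edge leaving the tree is E-K (10); add E.
Step 6: cheapest edge leaving the tree is E-H (10); add H.
Step 7: cheapest edge leaving the tree is J-K (14); add J.
The 2nd edge added is G-L.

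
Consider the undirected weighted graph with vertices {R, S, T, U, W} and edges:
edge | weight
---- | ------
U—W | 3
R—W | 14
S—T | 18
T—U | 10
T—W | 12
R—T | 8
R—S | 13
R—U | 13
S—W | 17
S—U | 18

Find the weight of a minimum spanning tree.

34

Prim's algorithm from U:
Step 1: frontier [U—W 3, T—U 10, R—U 13, S—U 18] → take U—W (3); add W.
Step 2: frontier [T—U 10, R—U 13, S—U 18, T—W 12, R—W 14, S—W 17] → take T—U (10); add T.
Step 3: frontier [R—T 8, S—T 18, R—U 13, S—U 18, R—W 14, S—W 17] → take R—T (8); add R.
Step 4: frontier [R—S 13, S—T 18, S—U 18, S—W 17] → take R—S (13); add S.
MST edges: U—W, T—U, R—T, R—S; total weight 3+10+8+13 = 34.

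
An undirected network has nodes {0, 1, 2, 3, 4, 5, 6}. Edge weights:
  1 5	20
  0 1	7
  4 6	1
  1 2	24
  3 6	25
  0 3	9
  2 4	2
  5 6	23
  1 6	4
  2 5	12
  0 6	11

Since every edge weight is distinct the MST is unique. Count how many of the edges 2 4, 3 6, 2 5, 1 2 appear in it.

Kruskal's algorithm — process edges by increasing weight (ties by edge label):
4 6 (1): add — endpoints in different components.
2 4 (2): add — endpoints in different components.
1 6 (4): add — endpoints in different components.
0 1 (7): add — endpoints in different components.
0 3 (9): add — endpoints in different components.
0 6 (11): skip — 0 and 6 already connected.
2 5 (12): add — endpoints in different components.
MST edge set: {4 6, 2 4, 1 6, 0 1, 0 3, 2 5}.
Of the listed edges, {2 4, 2 5} are in the MST → 2.

2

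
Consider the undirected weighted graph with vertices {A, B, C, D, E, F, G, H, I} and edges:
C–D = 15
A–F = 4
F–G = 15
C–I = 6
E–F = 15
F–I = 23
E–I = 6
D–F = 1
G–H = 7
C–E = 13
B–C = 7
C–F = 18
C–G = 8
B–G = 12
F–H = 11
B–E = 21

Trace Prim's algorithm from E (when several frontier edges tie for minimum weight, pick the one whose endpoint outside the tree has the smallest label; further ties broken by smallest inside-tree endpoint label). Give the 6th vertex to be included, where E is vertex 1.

H

Prim, starting at E.
Step 1: cheapest edge leaving the tree is E–I (6); add I.
Step 2: cheapest edge leaving the tree is C–I (6); add C.
Step 3: cheapest edge leaving the tree is B–C (7); add B.
Step 4: cheapest edge leaving the tree is C–G (8); add G.
Step 5: cheapest edge leaving the tree is G–H (7); add H.
Step 6: cheapest edge leaving the tree is F–H (11); add F.
Step 7: cheapest edge leaving the tree is D–F (1); add D.
Step 8: cheapest edge leaving the tree is A–F (4); add A.
Vertex order: E, I, C, B, G, H, F, D, A. The 6th vertex is H.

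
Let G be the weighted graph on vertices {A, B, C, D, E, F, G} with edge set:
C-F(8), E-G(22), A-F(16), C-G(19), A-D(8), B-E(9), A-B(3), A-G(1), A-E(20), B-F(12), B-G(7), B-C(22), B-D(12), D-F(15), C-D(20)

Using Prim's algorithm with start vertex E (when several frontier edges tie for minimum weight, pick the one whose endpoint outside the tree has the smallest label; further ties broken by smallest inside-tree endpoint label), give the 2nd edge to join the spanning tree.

A-B

Prim's algorithm from E:
Step 1: cheapest edge leaving the tree is B-E (9); add B.
Step 2: cheapest edge leaving the tree is A-B (3); add A.
Step 3: cheapest edge leaving the tree is A-G (1); add G.
Step 4: cheapest edge leaving the tree is A-D (8); add D.
Step 5: cheapest edge leaving the tree is B-F (12); add F.
Step 6: cheapest edge leaving the tree is C-F (8); add C.
The 2nd edge added is A-B.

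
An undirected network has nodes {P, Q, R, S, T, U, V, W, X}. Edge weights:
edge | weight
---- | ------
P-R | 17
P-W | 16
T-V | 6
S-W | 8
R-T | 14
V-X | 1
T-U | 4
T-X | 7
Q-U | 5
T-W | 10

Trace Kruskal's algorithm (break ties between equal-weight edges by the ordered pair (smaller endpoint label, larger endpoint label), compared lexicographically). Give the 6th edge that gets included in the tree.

Kruskal's algorithm — process edges by increasing weight (ties by edge label):
V-X (1): add — endpoints in different components.
T-U (4): add — endpoints in different components.
Q-U (5): add — endpoints in different components.
T-V (6): add — endpoints in different components.
T-X (7): skip — X and T already connected.
S-W (8): add — endpoints in different components.
T-W (10): add — endpoints in different components.
R-T (14): add — endpoints in different components.
P-W (16): add — endpoints in different components.
The 6th edge added is T-W.

T-W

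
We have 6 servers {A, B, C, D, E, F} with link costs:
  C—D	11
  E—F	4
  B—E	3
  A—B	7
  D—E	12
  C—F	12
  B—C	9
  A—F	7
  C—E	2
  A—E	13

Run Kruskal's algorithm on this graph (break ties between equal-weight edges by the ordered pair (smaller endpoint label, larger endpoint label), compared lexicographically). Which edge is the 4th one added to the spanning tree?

Kruskal's algorithm — process edges by increasing weight (ties by edge label):
C—E (2): add. Components now {A} {B} {C,E} {D} {F}
B—E (3): add. Components now {A} {B,C,E} {D} {F}
E—F (4): add. Components now {A} {B,C,E,F} {D}
A—B (7): add. Components now {A,B,C,E,F} {D}
A—F (7): skip — A and F already connected.
B—C (9): skip — B and C already connected.
C—D (11): add. Components now {A,B,C,D,E,F}
The 4th edge added is A—B.

A-B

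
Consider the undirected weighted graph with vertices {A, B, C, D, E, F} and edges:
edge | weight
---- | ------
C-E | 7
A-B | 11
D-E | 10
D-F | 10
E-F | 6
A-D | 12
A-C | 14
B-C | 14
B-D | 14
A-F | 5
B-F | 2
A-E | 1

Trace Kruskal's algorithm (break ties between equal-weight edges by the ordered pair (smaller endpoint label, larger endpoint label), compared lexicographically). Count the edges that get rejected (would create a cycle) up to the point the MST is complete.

1

Kruskal: consider edges lightest-first.
A-E (1): add. Components now {A,E} {B} {C} {D} {F}
B-F (2): add. Components now {A,E} {B,F} {C} {D}
A-F (5): add. Components now {A,B,E,F} {C} {D}
E-F (6): skip — E and F already connected.
C-E (7): add. Components now {A,B,C,E,F} {D}
D-E (10): add. Components now {A,B,C,D,E,F}
Edges rejected before the tree was complete: 1.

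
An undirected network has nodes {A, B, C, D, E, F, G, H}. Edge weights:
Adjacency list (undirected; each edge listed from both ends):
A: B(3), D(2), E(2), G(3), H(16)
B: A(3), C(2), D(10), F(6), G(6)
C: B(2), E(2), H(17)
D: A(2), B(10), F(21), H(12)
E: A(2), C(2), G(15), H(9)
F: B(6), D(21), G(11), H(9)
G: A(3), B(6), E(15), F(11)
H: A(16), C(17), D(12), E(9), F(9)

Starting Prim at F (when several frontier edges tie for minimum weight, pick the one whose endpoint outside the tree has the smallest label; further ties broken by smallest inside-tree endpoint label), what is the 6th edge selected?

Prim's algorithm from F:
Step 1: cheapest edge leaving the tree is B-F (6); add B.
Step 2: cheapest edge leaving the tree is B-C (2); add C.
Step 3: cheapest edge leaving the tree is C-E (2); add E.
Step 4: cheapest edge leaving the tree is A-E (2); add A.
Step 5: cheapest edge leaving the tree is A-D (2); add D.
Step 6: cheapest edge leaving the tree is A-G (3); add G.
Step 7: cheapest edge leaving the tree is E-H (9); add H.
The 6th edge added is A-G.

A-G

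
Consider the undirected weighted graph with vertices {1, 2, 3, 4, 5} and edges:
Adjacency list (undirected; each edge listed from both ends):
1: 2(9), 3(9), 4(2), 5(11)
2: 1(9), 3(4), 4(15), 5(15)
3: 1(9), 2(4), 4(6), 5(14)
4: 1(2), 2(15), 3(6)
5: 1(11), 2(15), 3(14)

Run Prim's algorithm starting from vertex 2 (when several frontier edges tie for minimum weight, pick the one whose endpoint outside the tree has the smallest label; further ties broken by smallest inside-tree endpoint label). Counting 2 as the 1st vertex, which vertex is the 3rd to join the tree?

Prim, starting at 2.
Step 1: frontier [2-3 4, 1-2 9, 2-4 15, 2-5 15] → take 2-3 (4); add 3.
Step 2: frontier [1-2 9, 2-4 15, 2-5 15, 3-4 6, 1-3 9, 3-5 14] → take 3-4 (6); add 4.
Step 3: frontier [1-2 9, 2-5 15, 1-3 9, 3-5 14, 1-4 2] → take 1-4 (2); add 1.
Step 4: frontier [1-5 11, 2-5 15, 3-5 14] → take 1-5 (11); add 5.
Vertex order: 2, 3, 4, 1, 5. The 3rd vertex is 4.

4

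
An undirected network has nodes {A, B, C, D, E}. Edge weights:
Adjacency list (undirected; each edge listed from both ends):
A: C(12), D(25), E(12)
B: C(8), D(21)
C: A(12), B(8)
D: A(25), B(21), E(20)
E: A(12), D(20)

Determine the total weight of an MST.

52

Prim's algorithm from E:
Step 1: cheapest edge leaving the tree is A E (12); add A.
Step 2: cheapest edge leaving the tree is A C (12); add C.
Step 3: cheapest edge leaving the tree is B C (8); add B.
Step 4: cheapest edge leaving the tree is D E (20); add D.
MST edges: A E, A C, B C, D E; total weight 12+12+8+20 = 52.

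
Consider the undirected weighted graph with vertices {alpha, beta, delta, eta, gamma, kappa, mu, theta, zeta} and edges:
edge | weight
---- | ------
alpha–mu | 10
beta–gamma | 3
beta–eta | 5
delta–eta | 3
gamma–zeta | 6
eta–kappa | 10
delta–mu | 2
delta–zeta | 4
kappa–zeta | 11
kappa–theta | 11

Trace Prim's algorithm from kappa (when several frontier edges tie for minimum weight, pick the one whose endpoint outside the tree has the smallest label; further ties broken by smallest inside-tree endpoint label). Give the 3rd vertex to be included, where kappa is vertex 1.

Grow the tree from kappa using Prim:
Step 1: frontier [eta–kappa 10, kappa–theta 11, kappa–zeta 11] → take eta–kappa (10); add eta.
Step 2: frontier [delta–eta 3, beta–eta 5, kappa–theta 11, kappa–zeta 11] → take delta–eta (3); add delta.
Step 3: frontier [delta–mu 2, delta–zeta 4, beta–eta 5, kappa–theta 11, kappa–zeta 11] → take delta–mu (2); add mu.
Step 4: frontier [delta–zeta 4, beta–eta 5, kappa–theta 11, kappa–zeta 11, alpha–mu 10] → take delta–zeta (4); add zeta.
Step 5: frontier [beta–eta 5, kappa–theta 11, alpha–mu 10, gamma–zeta 6] → take beta–eta (5); add beta.
Step 6: frontier [beta–gamma 3, kappa–theta 11, alpha–mu 10, gamma–zeta 6] → take beta–gamma (3); add gamma.
Step 7: frontier [kappa–theta 11, alpha–mu 10] → take alpha–mu (10); add alpha.
Step 8: frontier [kappa–theta 11] → take kappa–theta (11); add theta.
Vertex order: kappa, eta, delta, mu, zeta, beta, gamma, alpha, theta. The 3rd vertex is delta.

delta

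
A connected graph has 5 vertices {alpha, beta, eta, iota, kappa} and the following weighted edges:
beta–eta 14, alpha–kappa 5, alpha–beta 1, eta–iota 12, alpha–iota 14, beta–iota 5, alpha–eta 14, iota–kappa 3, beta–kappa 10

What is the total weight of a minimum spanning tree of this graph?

21

Sort edges by weight, then run Kruskal:
alpha–beta (1): add — endpoints in different components.
iota–kappa (3): add — endpoints in different components.
alpha–kappa (5): add — endpoints in different components.
beta–iota (5): skip — iota and beta already connected.
beta–kappa (10): skip — kappa and beta already connected.
eta–iota (12): add — endpoints in different components.
MST edges: alpha–beta, iota–kappa, alpha–kappa, eta–iota; total weight 1+3+5+12 = 21.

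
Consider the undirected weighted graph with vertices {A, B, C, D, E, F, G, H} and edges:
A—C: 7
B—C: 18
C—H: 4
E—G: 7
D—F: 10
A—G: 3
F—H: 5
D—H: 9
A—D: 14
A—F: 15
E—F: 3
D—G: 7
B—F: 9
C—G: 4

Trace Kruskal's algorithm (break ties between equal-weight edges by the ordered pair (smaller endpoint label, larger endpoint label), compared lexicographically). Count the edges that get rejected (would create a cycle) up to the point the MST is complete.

2

Kruskal's algorithm — process edges by increasing weight (ties by edge label):
A—G (3): add — endpoints in different components.
E—F (3): add — endpoints in different components.
C—G (4): add — endpoints in different components.
C—H (4): add — endpoints in different components.
F—H (5): add — endpoints in different components.
A—C (7): skip — A and C already connected.
D—G (7): add — endpoints in different components.
E—G (7): skip — E and G already connected.
B—F (9): add — endpoints in different components.
Edges rejected before the tree was complete: 2.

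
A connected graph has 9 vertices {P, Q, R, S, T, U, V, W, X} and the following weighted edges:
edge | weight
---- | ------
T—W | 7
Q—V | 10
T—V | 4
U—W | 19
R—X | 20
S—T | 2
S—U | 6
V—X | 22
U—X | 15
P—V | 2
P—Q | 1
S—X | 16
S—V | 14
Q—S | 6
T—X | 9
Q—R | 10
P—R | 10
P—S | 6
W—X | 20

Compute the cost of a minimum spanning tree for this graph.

Grow the tree from U using Prim:
Step 1: cheapest edge leaving the tree is S—U (6); add S.
Step 2: cheapest edge leaving the tree is S—T (2); add T.
Step 3: cheapest edge leaving the tree is T—V (4); add V.
Step 4: cheapest edge leaving the tree is P—V (2); add P.
Step 5: cheapest edge leaving the tree is P—Q (1); add Q.
Step 6: cheapest edge leaving the tree is T—W (7); add W.
Step 7: cheapest edge leaving the tree is T—X (9); add X.
Step 8: cheapest edge leaving the tree is P—R (10); add R.
MST edges: S—U, S—T, T—V, P—V, P—Q, T—W, T—X, P—R; total weight 6+2+4+2+1+7+9+10 = 41.

41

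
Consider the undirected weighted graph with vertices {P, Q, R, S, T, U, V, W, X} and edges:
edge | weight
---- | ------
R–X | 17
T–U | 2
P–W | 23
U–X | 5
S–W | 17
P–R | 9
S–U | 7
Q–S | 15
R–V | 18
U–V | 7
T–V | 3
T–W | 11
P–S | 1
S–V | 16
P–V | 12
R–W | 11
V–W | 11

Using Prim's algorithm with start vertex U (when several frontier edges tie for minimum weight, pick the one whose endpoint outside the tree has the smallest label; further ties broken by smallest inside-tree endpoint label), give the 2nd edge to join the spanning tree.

T-V

Prim, starting at U.
Step 1: cheapest edge leaving the tree is T–U (2); add T.
Step 2: cheapest edge leaving the tree is T–V (3); add V.
Step 3: cheapest edge leaving the tree is U–X (5); add X.
Step 4: cheapest edge leaving the tree is S–U (7); add S.
Step 5: cheapest edge leaving the tree is P–S (1); add P.
Step 6: cheapest edge leaving the tree is P–R (9); add R.
Step 7: cheapest edge leaving the tree is R–W (11); add W.
Step 8: cheapest edge leaving the tree is Q–S (15); add Q.
The 2nd edge added is T–V.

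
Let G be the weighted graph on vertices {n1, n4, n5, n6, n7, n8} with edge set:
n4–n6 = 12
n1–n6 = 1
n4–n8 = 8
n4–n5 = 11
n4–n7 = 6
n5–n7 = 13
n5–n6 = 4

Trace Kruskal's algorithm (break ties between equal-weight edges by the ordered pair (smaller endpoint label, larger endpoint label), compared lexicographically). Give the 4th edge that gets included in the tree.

Sort edges by weight, then run Kruskal:
n1–n6 (1): add — endpoints in different components.
n5–n6 (4): add — endpoints in different components.
n4–n7 (6): add — endpoints in different components.
n4–n8 (8): add — endpoints in different components.
n4–n5 (11): add — endpoints in different components.
The 4th edge added is n4–n8.

n4-n8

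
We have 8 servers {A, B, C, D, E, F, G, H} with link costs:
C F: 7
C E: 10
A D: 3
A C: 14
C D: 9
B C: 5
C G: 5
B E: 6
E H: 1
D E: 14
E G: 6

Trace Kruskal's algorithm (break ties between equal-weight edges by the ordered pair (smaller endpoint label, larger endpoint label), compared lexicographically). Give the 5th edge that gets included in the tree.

B-E

Kruskal: consider edges lightest-first.
E H (1): add — endpoints in different components.
A D (3): add — endpoints in different components.
B C (5): add — endpoints in different components.
C G (5): add — endpoints in different components.
B E (6): add — endpoints in different components.
E G (6): skip — E and G already connected.
C F (7): add — endpoints in different components.
C D (9): add — endpoints in different components.
The 5th edge added is B E.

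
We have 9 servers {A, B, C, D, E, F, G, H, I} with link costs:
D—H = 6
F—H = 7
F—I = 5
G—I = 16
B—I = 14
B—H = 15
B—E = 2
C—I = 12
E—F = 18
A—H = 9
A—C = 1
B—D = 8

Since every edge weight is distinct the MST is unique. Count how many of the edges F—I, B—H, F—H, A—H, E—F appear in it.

Sort edges by weight, then run Kruskal:
A—C (1): add — endpoints in different components.
B—E (2): add — endpoints in different components.
F—I (5): add — endpoints in different components.
D—H (6): add — endpoints in different components.
F—H (7): add — endpoints in different components.
B—D (8): add — endpoints in different components.
A—H (9): add — endpoints in different components.
C—I (12): skip — C and I already connected.
B—I (14): skip — B and I already connected.
B—H (15): skip — B and H already connected.
G—I (16): add — endpoints in different components.
MST edge set: {A—C, B—E, F—I, D—H, F—H, B—D, A—H, G—I}.
Of the listed edges, {F—I, F—H, A—H} are in the MST → 3.

3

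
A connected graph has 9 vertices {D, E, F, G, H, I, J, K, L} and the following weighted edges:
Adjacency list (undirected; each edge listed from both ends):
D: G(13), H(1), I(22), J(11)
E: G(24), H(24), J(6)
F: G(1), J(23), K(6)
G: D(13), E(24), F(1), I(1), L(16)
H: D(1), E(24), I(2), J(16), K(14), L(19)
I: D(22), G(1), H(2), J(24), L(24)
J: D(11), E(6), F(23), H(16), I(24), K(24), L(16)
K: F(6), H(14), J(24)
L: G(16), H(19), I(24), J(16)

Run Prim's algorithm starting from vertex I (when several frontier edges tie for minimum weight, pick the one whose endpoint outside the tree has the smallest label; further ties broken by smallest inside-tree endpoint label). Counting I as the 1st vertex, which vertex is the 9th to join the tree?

Prim, starting at I.
Step 1: cheapest edge leaving the tree is G-I (1); add G.
Step 2: cheapest edge leaving the tree is F-G (1); add F.
Step 3: cheapest edge leaving the tree is H-I (2); add H.
Step 4: cheapest edge leaving the tree is D-H (1); add D.
Step 5: cheapest edge leaving the tree is F-K (6); add K.
Step 6: cheapest edge leaving the tree is D-J (11); add J.
Step 7: cheapest edge leaving the tree is E-J (6); add E.
Step 8: cheapest edge leaving the tree is G-L (16); add L.
Vertex order: I, G, F, H, D, K, J, E, L. The 9th vertex is L.

L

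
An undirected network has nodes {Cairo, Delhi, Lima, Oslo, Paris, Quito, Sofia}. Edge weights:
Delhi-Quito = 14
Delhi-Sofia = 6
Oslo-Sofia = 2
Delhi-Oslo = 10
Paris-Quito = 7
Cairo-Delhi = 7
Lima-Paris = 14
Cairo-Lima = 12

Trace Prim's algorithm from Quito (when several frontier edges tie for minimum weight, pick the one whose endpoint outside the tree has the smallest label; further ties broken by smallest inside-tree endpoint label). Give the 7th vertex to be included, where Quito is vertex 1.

Prim's algorithm from Quito:
Step 1: cheapest edge leaving the tree is Paris-Quito (7); add Paris.
Step 2: cheapest edge leaving the tree is Delhi-Quito (14); add Delhi.
Step 3: cheapest edge leaving the tree is Delhi-Sofia (6); add Sofia.
Step 4: cheapest edge leaving the tree is Oslo-Sofia (2); add Oslo.
Step 5: cheapest edge leaving the tree is Cairo-Delhi (7); add Cairo.
Step 6: cheapest edge leaving the tree is Cairo-Lima (12); add Lima.
Vertex order: Quito, Paris, Delhi, Sofia, Oslo, Cairo, Lima. The 7th vertex is Lima.

Lima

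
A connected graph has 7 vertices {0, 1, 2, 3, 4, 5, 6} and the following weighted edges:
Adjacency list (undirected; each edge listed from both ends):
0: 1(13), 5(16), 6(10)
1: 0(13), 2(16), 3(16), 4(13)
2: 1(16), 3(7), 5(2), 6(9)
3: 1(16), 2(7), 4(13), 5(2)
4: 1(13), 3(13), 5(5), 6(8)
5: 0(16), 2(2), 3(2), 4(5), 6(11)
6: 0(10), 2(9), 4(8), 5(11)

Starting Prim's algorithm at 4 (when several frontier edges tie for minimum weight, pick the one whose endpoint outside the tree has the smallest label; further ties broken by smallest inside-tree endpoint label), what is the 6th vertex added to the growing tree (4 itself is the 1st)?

Prim's algorithm from 4:
Step 1: cheapest edge leaving the tree is 4–5 (5); add 5.
Step 2: cheapest edge leaving the tree is 2–5 (2); add 2.
Step 3: cheapest edge leaving the tree is 3–5 (2); add 3.
Step 4: cheapest edge leaving the tree is 4–6 (8); add 6.
Step 5: cheapest edge leaving the tree is 0–6 (10); add 0.
Step 6: cheapest edge leaving the tree is 0–1 (13); add 1.
Vertex order: 4, 5, 2, 3, 6, 0, 1. The 6th vertex is 0.

0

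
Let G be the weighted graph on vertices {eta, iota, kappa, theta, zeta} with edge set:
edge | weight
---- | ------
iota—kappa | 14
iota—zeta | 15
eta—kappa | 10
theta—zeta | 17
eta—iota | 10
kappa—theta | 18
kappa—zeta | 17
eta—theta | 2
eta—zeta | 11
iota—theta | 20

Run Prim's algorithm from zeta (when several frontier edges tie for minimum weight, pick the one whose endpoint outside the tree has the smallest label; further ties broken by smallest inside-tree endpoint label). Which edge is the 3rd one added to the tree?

eta-iota

Prim's algorithm from zeta:
Step 1: cheapest edge leaving the tree is eta—zeta (11); add eta.
Step 2: cheapest edge leaving the tree is eta—theta (2); add theta.
Step 3: cheapest edge leaving the tree is eta—iota (10); add iota.
Step 4: cheapest edge leaving the tree is eta—kappa (10); add kappa.
The 3rd edge added is eta—iota.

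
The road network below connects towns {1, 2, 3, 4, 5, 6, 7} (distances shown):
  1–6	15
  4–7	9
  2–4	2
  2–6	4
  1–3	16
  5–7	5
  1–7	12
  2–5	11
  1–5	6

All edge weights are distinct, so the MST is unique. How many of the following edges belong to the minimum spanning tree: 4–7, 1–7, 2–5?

Kruskal: consider edges lightest-first.
2–4 (2): add. Components now {1} {2,4} {3} {5} {6} {7}
2–6 (4): add. Components now {1} {2,4,6} {3} {5} {7}
5–7 (5): add. Components now {1} {2,4,6} {3} {5,7}
1–5 (6): add. Components now {1,5,7} {2,4,6} {3}
4–7 (9): add. Components now {1,2,4,5,6,7} {3}
2–5 (11): skip — 2 and 5 already connected.
1–7 (12): skip — 1 and 7 already connected.
1–6 (15): skip — 1 and 6 already connected.
1–3 (16): add. Components now {1,2,3,4,5,6,7}
MST edge set: {2–4, 2–6, 5–7, 1–5, 4–7, 1–3}.
Of the listed edges, {4–7} are in the MST → 1.

1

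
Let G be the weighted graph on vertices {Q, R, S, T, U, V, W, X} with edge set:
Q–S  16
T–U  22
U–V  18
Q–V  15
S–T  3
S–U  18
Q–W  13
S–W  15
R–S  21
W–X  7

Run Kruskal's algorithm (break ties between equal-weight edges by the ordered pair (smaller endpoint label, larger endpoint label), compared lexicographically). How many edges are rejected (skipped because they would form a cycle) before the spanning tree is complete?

2

Sort edges by weight, then run Kruskal:
S–T (3): add — endpoints in different components.
W–X (7): add — endpoints in different components.
Q–W (13): add — endpoints in different components.
Q–V (15): add — endpoints in different components.
S–W (15): add — endpoints in different components.
Q–S (16): skip — S and Q already connected.
S–U (18): add — endpoints in different components.
U–V (18): skip — V and U already connected.
R–S (21): add — endpoints in different components.
Edges rejected before the tree was complete: 2.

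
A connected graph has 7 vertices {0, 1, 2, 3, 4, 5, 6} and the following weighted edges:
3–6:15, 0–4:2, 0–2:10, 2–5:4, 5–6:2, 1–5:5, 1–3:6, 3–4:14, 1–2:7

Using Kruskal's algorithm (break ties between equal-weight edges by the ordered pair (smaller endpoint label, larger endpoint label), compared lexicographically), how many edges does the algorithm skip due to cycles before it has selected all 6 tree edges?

1

Kruskal's algorithm — process edges by increasing weight (ties by edge label):
0–4 (2): add. Components now {0,4} {1} {2} {3} {5} {6}
5–6 (2): add. Components now {0,4} {1} {2} {3} {5,6}
2–5 (4): add. Components now {0,4} {1} {2,5,6} {3}
1–5 (5): add. Components now {0,4} {1,2,5,6} {3}
1–3 (6): add. Components now {0,4} {1,2,3,5,6}
1–2 (7): skip — 1 and 2 already connected.
0–2 (10): add. Components now {0,1,2,3,4,5,6}
Edges rejected before the tree was complete: 1.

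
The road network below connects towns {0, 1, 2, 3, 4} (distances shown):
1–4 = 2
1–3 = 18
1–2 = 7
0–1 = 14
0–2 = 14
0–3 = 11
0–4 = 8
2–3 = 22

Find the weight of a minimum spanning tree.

28

Prim, starting at 0.
Step 1: frontier [0–4 8, 0–3 11, 0–1 14, 0–2 14] → take 0–4 (8); add 4.
Step 2: frontier [0–3 11, 0–1 14, 0–2 14, 1–4 2] → take 1–4 (2); add 1.
Step 3: frontier [0–3 11, 0–2 14, 1–2 7, 1–3 18] → take 1–2 (7); add 2.
Step 4: frontier [0–3 11, 1–3 18, 2–3 22] → take 0–3 (11); add 3.
MST edges: 0–4, 1–4, 1–2, 0–3; total weight 8+2+7+11 = 28.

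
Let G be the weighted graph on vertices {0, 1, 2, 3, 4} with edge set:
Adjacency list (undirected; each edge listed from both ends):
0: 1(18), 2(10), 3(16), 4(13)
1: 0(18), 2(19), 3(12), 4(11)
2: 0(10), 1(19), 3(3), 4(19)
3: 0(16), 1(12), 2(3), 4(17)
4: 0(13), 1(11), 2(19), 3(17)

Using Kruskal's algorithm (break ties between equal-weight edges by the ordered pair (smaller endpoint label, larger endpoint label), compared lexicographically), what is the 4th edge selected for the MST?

Kruskal: consider edges lightest-first.
2—3 (3): add — endpoints in different components.
0—2 (10): add — endpoints in different components.
1—4 (11): add — endpoints in different components.
1—3 (12): add — endpoints in different components.
The 4th edge added is 1—3.

1-3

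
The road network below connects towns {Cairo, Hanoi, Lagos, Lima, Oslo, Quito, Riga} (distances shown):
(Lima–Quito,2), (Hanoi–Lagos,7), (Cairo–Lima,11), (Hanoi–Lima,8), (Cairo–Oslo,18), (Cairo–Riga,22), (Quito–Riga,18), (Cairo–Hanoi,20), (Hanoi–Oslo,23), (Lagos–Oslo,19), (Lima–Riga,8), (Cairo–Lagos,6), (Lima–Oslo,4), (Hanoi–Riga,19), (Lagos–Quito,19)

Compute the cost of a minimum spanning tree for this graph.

Sort edges by weight, then run Kruskal:
Lima–Quito (2): add — endpoints in different components.
Lima–Oslo (4): add — endpoints in different components.
Cairo–Lagos (6): add — endpoints in different components.
Hanoi–Lagos (7): add — endpoints in different components.
Hanoi–Lima (8): add — endpoints in different components.
Lima–Riga (8): add — endpoints in different components.
MST edges: Lima–Quito, Lima–Oslo, Cairo–Lagos, Hanoi–Lagos, Hanoi–Lima, Lima–Riga; total weight 2+4+6+7+8+8 = 35.

35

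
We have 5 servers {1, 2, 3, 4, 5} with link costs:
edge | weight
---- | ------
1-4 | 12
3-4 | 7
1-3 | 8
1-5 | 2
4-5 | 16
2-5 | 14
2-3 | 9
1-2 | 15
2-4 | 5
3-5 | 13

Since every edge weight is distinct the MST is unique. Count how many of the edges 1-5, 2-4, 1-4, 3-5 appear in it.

Kruskal: consider edges lightest-first.
1-5 (2): add. Components now {1,5} {2} {3} {4}
2-4 (5): add. Components now {1,5} {2,4} {3}
3-4 (7): add. Components now {1,5} {2,3,4}
1-3 (8): add. Components now {1,2,3,4,5}
MST edge set: {1-5, 2-4, 3-4, 1-3}.
Of the listed edges, {1-5, 2-4} are in the MST → 2.

2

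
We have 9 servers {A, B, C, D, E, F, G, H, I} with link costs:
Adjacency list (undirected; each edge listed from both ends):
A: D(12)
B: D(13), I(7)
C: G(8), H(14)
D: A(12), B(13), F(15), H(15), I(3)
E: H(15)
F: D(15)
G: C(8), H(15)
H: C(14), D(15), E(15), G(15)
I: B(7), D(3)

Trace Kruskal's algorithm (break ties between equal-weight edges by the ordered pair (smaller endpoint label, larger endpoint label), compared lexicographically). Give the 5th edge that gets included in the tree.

C-H

Kruskal: consider edges lightest-first.
D—I (3): add — endpoints in different components.
B—I (7): add — endpoints in different components.
C—G (8): add — endpoints in different components.
A—D (12): add — endpoints in different components.
B—D (13): skip — B and D already connected.
C—H (14): add — endpoints in different components.
D—F (15): add — endpoints in different components.
D—H (15): add — endpoints in different components.
E—H (15): add — endpoints in different components.
The 5th edge added is C—H.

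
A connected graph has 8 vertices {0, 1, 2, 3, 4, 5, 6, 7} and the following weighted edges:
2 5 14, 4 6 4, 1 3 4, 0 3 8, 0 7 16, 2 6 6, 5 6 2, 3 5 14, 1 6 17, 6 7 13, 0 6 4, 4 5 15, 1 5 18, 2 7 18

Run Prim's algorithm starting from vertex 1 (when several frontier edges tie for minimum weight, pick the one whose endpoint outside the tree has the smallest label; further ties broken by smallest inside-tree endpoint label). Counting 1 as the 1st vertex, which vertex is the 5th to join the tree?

Grow the tree from 1 using Prim:
Step 1: cheapest edge leaving the tree is 1 3 (4); add 3.
Step 2: cheapest edge leaving the tree is 0 3 (8); add 0.
Step 3: cheapest edge leaving the tree is 0 6 (4); add 6.
Step 4: cheapest edge leaving the tree is 5 6 (2); add 5.
Step 5: cheapest edge leaving the tree is 4 6 (4); add 4.
Step 6: cheapest edge leaving the tree is 2 6 (6); add 2.
Step 7: cheapest edge leaving the tree is 6 7 (13); add 7.
Vertex order: 1, 3, 0, 6, 5, 4, 2, 7. The 5th vertex is 5.

5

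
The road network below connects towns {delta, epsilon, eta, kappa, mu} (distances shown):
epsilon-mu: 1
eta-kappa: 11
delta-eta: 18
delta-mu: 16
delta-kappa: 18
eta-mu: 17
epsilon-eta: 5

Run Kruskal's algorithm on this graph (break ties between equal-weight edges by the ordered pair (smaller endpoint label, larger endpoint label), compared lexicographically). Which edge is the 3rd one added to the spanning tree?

Kruskal: consider edges lightest-first.
epsilon-mu (1): add. Components now {epsilon,mu} {delta} {eta} {kappa}
epsilon-eta (5): add. Components now {epsilon,eta,mu} {delta} {kappa}
eta-kappa (11): add. Components now {epsilon,eta,kappa,mu} {delta}
delta-mu (16): add. Components now {delta,epsilon,eta,kappa,mu}
The 3rd edge added is eta-kappa.

eta-kappa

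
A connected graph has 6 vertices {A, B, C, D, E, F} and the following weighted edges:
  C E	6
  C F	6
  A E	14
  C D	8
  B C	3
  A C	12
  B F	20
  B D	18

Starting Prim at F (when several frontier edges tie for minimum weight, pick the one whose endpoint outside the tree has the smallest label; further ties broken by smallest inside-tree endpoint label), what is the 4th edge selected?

Grow the tree from F using Prim:
Step 1: frontier [C F 6, B F 20] → take C F (6); add C.
Step 2: frontier [B C 3, C E 6, C D 8, A C 12, B F 20] → take B C (3); add B.
Step 3: frontier [B D 18, C E 6, C D 8, A C 12] → take C E (6); add E.
Step 4: frontier [B D 18, C D 8, A C 12, A E 14] → take C D (8); add D.
Step 5: frontier [A C 12, A E 14] → take A C (12); add A.
The 4th edge added is C D.

C-D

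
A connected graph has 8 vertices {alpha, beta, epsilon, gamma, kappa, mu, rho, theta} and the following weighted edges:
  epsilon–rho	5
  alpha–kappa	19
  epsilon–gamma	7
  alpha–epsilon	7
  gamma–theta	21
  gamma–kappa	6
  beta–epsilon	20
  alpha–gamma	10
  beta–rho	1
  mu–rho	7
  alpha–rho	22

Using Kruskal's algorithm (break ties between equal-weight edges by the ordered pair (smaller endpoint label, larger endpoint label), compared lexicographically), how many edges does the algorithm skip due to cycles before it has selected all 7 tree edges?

3

Kruskal: consider edges lightest-first.
beta–rho (1): add — endpoints in different components.
epsilon–rho (5): add — endpoints in different components.
gamma–kappa (6): add — endpoints in different components.
alpha–epsilon (7): add — endpoints in different components.
epsilon–gamma (7): add — endpoints in different components.
mu–rho (7): add — endpoints in different components.
alpha–gamma (10): skip — gamma and alpha already connected.
alpha–kappa (19): skip — kappa and alpha already connected.
beta–epsilon (20): skip — beta and epsilon already connected.
gamma–theta (21): add — endpoints in different components.
Edges rejected before the tree was complete: 3.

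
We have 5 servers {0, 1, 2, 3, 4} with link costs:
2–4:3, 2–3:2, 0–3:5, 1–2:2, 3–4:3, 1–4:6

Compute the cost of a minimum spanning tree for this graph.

12

Prim's algorithm from 1:
Step 1: cheapest edge leaving the tree is 1–2 (2); add 2.
Step 2: cheapest edge leaving the tree is 2–3 (2); add 3.
Step 3: cheapest edge leaving the tree is 2–4 (3); add 4.
Step 4: cheapest edge leaving the tree is 0–3 (5); add 0.
MST edges: 1–2, 2–3, 2–4, 0–3; total weight 2+2+3+5 = 12.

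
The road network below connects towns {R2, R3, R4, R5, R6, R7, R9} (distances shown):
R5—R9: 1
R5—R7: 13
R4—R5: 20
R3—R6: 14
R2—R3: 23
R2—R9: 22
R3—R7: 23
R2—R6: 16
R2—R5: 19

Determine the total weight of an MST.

83

Grow the tree from R5 using Prim:
Step 1: frontier [R5—R9 1, R5—R7 13, R2—R5 19, R4—R5 20] → take R5—R9 (1); add R9.
Step 2: frontier [R5—R7 13, R2—R5 19, R4—R5 20, R2—R9 22] → take R5—R7 (13); add R7.
Step 3: frontier [R2—R5 19, R4—R5 20, R3—R7 23, R2—R9 22] → take R2—R5 (19); add R2.
Step 4: frontier [R2—R6 16, R2—R3 23, R4—R5 20, R3—R7 23] → take R2—R6 (16); add R6.
Step 5: frontier [R2—R3 23, R4—R5 20, R3—R6 14, R3—R7 23] → take R3—R6 (14); add R3.
Step 6: frontier [R4—R5 20] → take R4—R5 (20); add R4.
MST edges: R5—R9, R5—R7, R2—R5, R2—R6, R3—R6, R4—R5; total weight 1+13+19+16+14+20 = 83.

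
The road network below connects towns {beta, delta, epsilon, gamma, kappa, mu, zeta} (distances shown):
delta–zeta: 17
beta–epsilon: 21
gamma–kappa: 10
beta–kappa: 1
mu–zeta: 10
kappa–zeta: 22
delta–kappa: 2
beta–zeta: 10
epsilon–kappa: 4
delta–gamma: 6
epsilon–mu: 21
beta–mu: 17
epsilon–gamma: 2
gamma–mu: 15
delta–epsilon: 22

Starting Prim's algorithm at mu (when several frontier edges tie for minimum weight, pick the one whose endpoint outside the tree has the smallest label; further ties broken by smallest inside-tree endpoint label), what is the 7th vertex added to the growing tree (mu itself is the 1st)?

gamma

Grow the tree from mu using Prim:
Step 1: cheapest edge leaving the tree is mu–zeta (10); add zeta.
Step 2: cheapest edge leaving the tree is beta–zeta (10); add beta.
Step 3: cheapest edge leaving the tree is beta–kappa (1); add kappa.
Step 4: cheapest edge leaving the tree is delta–kappa (2); add delta.
Step 5: cheapest edge leaving the tree is epsilon–kappa (4); add epsilon.
Step 6: cheapest edge leaving the tree is epsilon–gamma (2); add gamma.
Vertex order: mu, zeta, beta, kappa, delta, epsilon, gamma. The 7th vertex is gamma.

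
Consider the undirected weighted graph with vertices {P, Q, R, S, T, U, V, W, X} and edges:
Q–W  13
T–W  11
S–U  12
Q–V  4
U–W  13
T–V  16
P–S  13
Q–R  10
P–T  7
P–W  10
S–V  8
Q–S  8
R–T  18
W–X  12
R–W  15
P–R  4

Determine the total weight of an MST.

67

Kruskal: consider edges lightest-first.
P–R (4): add — endpoints in different components.
Q–V (4): add — endpoints in different components.
P–T (7): add — endpoints in different components.
Q–S (8): add — endpoints in different components.
S–V (8): skip — V and S already connected.
P–W (10): add — endpoints in different components.
Q–R (10): add — endpoints in different components.
T–W (11): skip — W and T already connected.
S–U (12): add — endpoints in different components.
W–X (12): add — endpoints in different components.
MST edges: P–R, Q–V, P–T, Q–S, P–W, Q–R, S–U, W–X; total weight 4+4+7+8+10+10+12+12 = 67.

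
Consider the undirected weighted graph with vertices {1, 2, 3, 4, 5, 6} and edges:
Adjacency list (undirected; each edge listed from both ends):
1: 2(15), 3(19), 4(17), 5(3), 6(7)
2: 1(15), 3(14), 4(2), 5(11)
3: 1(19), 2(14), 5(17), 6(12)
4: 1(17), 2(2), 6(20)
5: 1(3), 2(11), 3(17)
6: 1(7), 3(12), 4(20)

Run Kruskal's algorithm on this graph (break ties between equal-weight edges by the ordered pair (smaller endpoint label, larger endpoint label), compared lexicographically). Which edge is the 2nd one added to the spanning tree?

Kruskal's algorithm — process edges by increasing weight (ties by edge label):
2—4 (2): add — endpoints in different components.
1—5 (3): add — endpoints in different components.
1—6 (7): add — endpoints in different components.
2—5 (11): add — endpoints in different components.
3—6 (12): add — endpoints in different components.
The 2nd edge added is 1—5.

1-5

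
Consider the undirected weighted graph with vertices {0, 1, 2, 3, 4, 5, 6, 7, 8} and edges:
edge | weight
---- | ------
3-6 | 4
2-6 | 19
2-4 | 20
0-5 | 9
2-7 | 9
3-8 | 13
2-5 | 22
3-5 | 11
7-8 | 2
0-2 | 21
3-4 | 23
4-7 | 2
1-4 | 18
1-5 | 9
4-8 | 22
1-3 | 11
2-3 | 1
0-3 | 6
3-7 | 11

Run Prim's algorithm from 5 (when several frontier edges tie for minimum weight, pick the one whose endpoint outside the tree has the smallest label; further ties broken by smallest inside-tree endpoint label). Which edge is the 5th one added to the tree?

1-5

Grow the tree from 5 using Prim:
Step 1: cheapest edge leaving the tree is 0-5 (9); add 0.
Step 2: cheapest edge leaving the tree is 0-3 (6); add 3.
Step 3: cheapest edge leaving the tree is 2-3 (1); add 2.
Step 4: cheapest edge leaving the tree is 3-6 (4); add 6.
Step 5: cheapest edge leaving the tree is 1-5 (9); add 1.
Step 6: cheapest edge leaving the tree is 2-7 (9); add 7.
Step 7: cheapest edge leaving the tree is 4-7 (2); add 4.
Step 8: cheapest edge leaving the tree is 7-8 (2); add 8.
The 5th edge added is 1-5.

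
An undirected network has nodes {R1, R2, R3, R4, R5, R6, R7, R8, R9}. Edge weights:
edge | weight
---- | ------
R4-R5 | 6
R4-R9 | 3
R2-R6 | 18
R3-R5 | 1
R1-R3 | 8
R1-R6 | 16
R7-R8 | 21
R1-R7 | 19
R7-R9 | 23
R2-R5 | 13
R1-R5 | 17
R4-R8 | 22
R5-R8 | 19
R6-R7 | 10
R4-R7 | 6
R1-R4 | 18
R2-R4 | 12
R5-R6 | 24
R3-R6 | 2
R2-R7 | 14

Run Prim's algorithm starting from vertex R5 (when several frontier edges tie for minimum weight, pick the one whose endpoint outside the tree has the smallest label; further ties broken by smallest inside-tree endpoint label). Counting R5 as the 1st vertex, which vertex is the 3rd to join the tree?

Prim's algorithm from R5:
Step 1: cheapest edge leaving the tree is R3-R5 (1); add R3.
Step 2: cheapest edge leaving the tree is R3-R6 (2); add R6.
Step 3: cheapest edge leaving the tree is R4-R5 (6); add R4.
Step 4: cheapest edge leaving the tree is R4-R9 (3); add R9.
Step 5: cheapest edge leaving the tree is R4-R7 (6); add R7.
Step 6: cheapest edge leaving the tree is R1-R3 (8); add R1.
Step 7: cheapest edge leaving the tree is R2-R4 (12); add R2.
Step 8: cheapest edge leaving the tree is R5-R8 (19); add R8.
Vertex order: R5, R3, R6, R4, R9, R7, R1, R2, R8. The 3rd vertex is R6.

R6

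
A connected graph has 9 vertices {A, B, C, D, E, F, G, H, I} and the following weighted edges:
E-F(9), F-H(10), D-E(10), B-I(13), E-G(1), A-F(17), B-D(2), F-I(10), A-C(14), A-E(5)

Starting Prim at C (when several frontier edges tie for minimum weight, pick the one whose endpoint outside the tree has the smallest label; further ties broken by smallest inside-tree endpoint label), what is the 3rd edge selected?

Prim's algorithm from C:
Step 1: frontier [A-C 14] → take A-C (14); add A.
Step 2: frontier [A-E 5, A-F 17] → take A-E (5); add E.
Step 3: frontier [A-F 17, E-G 1, E-F 9, D-E 10] → take E-G (1); add G.
Step 4: frontier [A-F 17, E-F 9, D-E 10] → take E-F (9); add F.
Step 5: frontier [D-E 10, F-H 10, F-I 10] → take D-E (10); add D.
Step 6: frontier [B-D 2, F-H 10, F-I 10] → take B-D (2); add B.
Step 7: frontier [B-I 13, F-H 10, F-I 10] → take F-H (10); add H.
Step 8: frontier [B-I 13, F-I 10] → take F-I (10); add I.
The 3rd edge added is E-G.

E-G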